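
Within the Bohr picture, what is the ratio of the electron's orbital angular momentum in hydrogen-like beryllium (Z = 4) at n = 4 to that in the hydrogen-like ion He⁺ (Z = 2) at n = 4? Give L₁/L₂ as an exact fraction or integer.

L = nℏ is independent of Z.
L₁/L₂ = n₁/n₂ = 4/4 = 1

1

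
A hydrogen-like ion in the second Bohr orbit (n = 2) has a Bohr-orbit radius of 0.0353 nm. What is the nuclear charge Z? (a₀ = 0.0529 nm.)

r_n = n²a₀/Z ⇒ Z = n²a₀/r = 2² × 0.0529 / 0.0353 ≈ 5.99
Z = 6

6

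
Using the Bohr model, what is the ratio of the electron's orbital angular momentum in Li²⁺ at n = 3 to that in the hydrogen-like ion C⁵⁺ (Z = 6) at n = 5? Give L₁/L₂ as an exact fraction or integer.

L = nℏ is independent of Z.
L₁/L₂ = n₁/n₂ = 3/5 = 3/5

3/5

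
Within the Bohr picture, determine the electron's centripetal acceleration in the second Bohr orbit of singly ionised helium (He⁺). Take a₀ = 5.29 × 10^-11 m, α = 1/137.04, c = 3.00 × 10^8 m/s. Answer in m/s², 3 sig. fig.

4.53 × 10^22 m/s²

r = n²a₀/Z = 1.06 × 10^-10 m, v = Zαc/n = 2.19 × 10^6 m/s
a = v²/r = (2.19 × 10^6)² / 1.06 × 10^-10 = 4.53 × 10^22 m/s²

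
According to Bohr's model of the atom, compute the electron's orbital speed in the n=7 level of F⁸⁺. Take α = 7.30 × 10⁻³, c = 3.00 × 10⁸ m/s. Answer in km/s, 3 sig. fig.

v_n = Zαc/n = 9 × 0.00730 × 3.00 × 10⁸ / 7
    = 2820 km/s

2820 km/s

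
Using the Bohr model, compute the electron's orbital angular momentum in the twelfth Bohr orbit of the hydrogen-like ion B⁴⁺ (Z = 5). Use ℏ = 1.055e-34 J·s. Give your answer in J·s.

L_n = nℏ = 12 × 1.055e-34 = 1.266e-33 J·s

1.266e-33 J·s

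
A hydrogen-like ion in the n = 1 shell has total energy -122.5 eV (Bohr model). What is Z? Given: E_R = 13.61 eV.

3

E_n = −E_R Z²/n² ⇒ Z² = −E_n n²/E_R = 122.5 × 1² / 13.61 ≈ 9.00
Z = 3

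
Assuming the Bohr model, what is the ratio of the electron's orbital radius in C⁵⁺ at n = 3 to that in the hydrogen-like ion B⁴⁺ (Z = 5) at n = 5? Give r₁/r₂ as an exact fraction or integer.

3/10

r ∝ Z^-1 · n^2
r₁/r₂ = (6/5)^-1 · (3/5)^2 = 3/10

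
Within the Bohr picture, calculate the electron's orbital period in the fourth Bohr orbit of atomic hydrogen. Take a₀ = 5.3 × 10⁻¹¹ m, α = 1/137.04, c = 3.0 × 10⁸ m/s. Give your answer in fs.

r = n²a₀/Z = 4²·5.3 × 10⁻¹¹/1 = 8.5 × 10⁻¹⁰ m
v = Zαc/n = 1·0.0073·3.0 × 10⁸/4 = 5.5 × 10⁵ m/s
T = 2πr/v = 9.7 × 10⁻¹⁵ s = 9.7 fs

9.7 fs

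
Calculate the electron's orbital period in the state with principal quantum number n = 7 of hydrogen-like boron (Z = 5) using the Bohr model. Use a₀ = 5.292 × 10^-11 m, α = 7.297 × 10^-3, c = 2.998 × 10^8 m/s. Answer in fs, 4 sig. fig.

r = n²a₀/Z = 7²·5.292 × 10^-11/5 = 5.186 × 10^-10 m
v = Zαc/n = 5·0.007297·2.998 × 10^8/7 = 1.563 × 10^6 m/s
T = 2πr/v = 2.085 × 10^-15 s = 2.085 fs

2.085 fs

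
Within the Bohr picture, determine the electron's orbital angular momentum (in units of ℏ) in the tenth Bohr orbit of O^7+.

L_n = nℏ, so L/ℏ = n = 10.

10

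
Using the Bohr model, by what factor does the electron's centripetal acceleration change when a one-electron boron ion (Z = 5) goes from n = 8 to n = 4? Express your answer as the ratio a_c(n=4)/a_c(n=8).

a_c ∝ Z^3 · n^-4; with Z fixed, a_c ∝ n^-4.
a_c(n=4)/a_c(n=8) = (4/8)^-4 = 16

16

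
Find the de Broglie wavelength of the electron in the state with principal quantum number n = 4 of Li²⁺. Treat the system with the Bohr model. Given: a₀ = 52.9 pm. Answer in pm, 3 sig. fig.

The Bohr quantisation condition is nλ = 2πr_n.
r_n = n²a₀/Z = 282 pm
λ = 2πr_n/n = 2π·282/4 = 443 pm

443 pm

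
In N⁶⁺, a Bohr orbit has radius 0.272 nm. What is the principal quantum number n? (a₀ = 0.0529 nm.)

6

r_n = n²a₀/Z ⇒ n² = rZ/a₀ = 0.272 × 7 / 0.0529 ≈ 35.99
n = 6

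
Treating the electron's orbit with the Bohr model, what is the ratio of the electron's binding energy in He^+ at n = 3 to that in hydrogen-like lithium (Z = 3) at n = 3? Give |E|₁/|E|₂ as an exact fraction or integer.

4/9

|E| ∝ Z^2 · n^-2
|E|₁/|E|₂ = (2/3)^2 · (3/3)^-2 = 4/9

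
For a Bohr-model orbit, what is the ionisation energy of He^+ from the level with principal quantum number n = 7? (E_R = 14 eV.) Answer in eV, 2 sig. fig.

E_n = −E_R·Z²/n² = −14 × 2²/7² eV = -1.1 eV
Ionisation energy = −E_n = 1.1 eV

1.1 eV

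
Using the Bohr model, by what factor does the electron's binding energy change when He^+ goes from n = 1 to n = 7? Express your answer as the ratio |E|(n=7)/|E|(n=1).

|E| ∝ Z^2 · n^-2; with Z fixed, |E| ∝ n^-2.
|E|(n=7)/|E|(n=1) = (7/1)^-2 = 1/49

1/49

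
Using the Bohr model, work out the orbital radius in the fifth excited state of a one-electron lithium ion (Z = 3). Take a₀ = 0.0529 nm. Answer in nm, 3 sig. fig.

0.635 nm

r_n = n²a₀/Z = 6² × 0.0529 / 3
    = 36 × 0.0529 / 3 = 0.635 nm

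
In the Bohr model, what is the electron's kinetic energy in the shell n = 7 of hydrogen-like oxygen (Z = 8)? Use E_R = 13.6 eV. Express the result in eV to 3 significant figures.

17.8 eV

For a Coulomb orbit the virial theorem gives K = −E_n.
E_n = −E_R·Z²/n², so K = E_R·Z²/n² = 13.6 × 8²/7² = 17.8 eV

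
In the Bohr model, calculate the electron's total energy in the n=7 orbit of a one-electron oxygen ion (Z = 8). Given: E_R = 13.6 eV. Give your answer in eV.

E_n = −E_R·Z²/n² = −13.6 × 8²/7² = -17.8 eV

-17.8 eV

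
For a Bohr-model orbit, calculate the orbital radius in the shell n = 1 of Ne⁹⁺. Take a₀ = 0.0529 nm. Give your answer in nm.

0.00529 nm

r_n = n²a₀/Z = 1² × 0.0529 / 10
    = 1 × 0.0529 / 10 = 0.00529 nm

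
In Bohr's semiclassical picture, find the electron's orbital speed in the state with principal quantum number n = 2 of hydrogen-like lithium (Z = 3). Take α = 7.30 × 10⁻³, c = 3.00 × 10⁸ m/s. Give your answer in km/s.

v_n = Zαc/n = 3 × 0.00730 × 3.00 × 10⁸ / 2
    = 3280 km/s

3280 km/s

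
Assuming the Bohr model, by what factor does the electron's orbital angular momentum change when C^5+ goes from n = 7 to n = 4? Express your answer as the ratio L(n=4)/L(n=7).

4/7

L = nℏ depends only on n, so L ∝ n.
L(n=4)/L(n=7) = (4/7)^1 = 4/7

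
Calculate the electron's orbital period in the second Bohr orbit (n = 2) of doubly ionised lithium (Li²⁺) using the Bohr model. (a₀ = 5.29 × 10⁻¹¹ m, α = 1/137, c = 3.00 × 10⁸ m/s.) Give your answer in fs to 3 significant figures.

0.135 fs

r = n²a₀/Z = 2²·5.29 × 10⁻¹¹/3 = 7.05 × 10⁻¹¹ m
v = Zαc/n = 3·0.00730·3.00 × 10⁸/2 = 3.28 × 10⁶ m/s
T = 2πr/v = 1.35 × 10⁻¹⁶ s = 0.135 fs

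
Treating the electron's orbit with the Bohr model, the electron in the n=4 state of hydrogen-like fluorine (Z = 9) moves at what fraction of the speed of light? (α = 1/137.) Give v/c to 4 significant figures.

v_n = Zαc/n, so v/c = Zα/n = 9 × 0.007299 / 4 = 0.01642

0.01642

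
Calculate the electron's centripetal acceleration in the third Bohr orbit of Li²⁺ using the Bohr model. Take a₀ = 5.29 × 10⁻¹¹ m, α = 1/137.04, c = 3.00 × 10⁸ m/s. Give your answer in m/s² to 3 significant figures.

r = n²a₀/Z = 1.59 × 10⁻¹⁰ m, v = Zαc/n = 2.19 × 10⁶ m/s
a = v²/r = (2.19 × 10⁶)² / 1.59 × 10⁻¹⁰ = 3.02 × 10²² m/s²

3.02 × 10²² m/s²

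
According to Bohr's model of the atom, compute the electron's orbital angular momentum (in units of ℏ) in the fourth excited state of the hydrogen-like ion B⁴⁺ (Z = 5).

L_n = nℏ, so L/ℏ = n = 5.

5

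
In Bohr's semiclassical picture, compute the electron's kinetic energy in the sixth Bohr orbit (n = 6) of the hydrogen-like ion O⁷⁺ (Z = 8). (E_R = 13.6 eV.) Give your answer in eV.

For a Coulomb orbit the virial theorem gives K = −E_n.
E_n = −E_R·Z²/n², so K = E_R·Z²/n² = 13.6 × 8²/6² = 24.2 eV

24.2 eV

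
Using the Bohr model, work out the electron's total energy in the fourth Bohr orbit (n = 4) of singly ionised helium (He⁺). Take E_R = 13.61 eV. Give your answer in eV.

E_n = −E_R·Z²/n² = −13.61 × 2²/4² = -3.402 eV

-3.402 eV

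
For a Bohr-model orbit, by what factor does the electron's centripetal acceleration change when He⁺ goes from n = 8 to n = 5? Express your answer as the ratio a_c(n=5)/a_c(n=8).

a_c ∝ Z^3 · n^-4; with Z fixed, a_c ∝ n^-4.
a_c(n=5)/a_c(n=8) = (5/8)^-4 = 4096/625

4096/625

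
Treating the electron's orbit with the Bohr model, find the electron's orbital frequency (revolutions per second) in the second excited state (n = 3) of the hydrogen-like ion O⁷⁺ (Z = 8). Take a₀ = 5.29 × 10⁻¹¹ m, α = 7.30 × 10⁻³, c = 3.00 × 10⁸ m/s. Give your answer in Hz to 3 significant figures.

1.56 × 10¹⁶ Hz

r = n²a₀/Z = 5.95 × 10⁻¹¹ m, v = Zαc/n = 5.84 × 10⁶ m/s
f = v/(2πr) = 1.56 × 10¹⁶ Hz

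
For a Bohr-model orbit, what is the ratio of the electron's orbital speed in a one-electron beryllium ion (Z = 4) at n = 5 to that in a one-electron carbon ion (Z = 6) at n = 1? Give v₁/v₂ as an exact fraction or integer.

2/15

v ∝ Z^1 · n^-1
v₁/v₂ = (4/6)^1 · (5/1)^-1 = 2/15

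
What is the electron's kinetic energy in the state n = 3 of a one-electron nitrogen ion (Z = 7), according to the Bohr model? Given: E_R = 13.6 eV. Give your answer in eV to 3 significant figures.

For a Coulomb orbit the virial theorem gives K = −E_n.
E_n = −E_R·Z²/n², so K = E_R·Z²/n² = 13.6 × 7²/3² = 74.0 eV

74.0 eV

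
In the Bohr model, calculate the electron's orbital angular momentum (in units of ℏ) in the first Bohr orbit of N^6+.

1

L_n = nℏ, so L/ℏ = n = 1.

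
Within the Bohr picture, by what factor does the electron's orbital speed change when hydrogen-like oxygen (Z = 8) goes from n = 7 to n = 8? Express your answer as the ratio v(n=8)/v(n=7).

v ∝ Z^1 · n^-1; with Z fixed, v ∝ n^-1.
v(n=8)/v(n=7) = (8/7)^-1 = 7/8

7/8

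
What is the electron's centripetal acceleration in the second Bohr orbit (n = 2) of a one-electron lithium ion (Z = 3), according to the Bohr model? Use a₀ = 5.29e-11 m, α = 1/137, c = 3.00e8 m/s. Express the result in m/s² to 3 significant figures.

1.53e23 m/s²

r = n²a₀/Z = 7.05e-11 m, v = Zαc/n = 3.28e6 m/s
a = v²/r = (3.28e6)² / 7.05e-11 = 1.53e23 m/s²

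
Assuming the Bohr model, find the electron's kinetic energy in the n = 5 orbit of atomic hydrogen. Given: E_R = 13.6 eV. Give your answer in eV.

0.544 eV

For a Coulomb orbit the virial theorem gives K = −E_n.
E_n = −E_R·Z²/n², so K = E_R·Z²/n² = 13.6 × 1²/5² = 0.544 eV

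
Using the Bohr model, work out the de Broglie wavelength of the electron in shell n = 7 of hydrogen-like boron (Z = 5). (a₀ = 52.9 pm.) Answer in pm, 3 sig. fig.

The Bohr quantisation condition is nλ = 2πr_n.
r_n = n²a₀/Z = 518 pm
λ = 2πr_n/n = 2π·518/7 = 465 pm

465 pm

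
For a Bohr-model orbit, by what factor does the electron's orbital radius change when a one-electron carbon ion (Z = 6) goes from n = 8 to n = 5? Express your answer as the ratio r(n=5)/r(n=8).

r ∝ Z^-1 · n^2; with Z fixed, r ∝ n^2.
r(n=5)/r(n=8) = (5/8)^2 = 25/64

25/64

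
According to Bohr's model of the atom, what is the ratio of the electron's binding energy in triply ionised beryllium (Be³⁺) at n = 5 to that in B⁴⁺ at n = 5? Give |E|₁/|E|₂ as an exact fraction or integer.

16/25

|E| ∝ Z^2 · n^-2
|E|₁/|E|₂ = (4/5)^2 · (5/5)^-2 = 16/25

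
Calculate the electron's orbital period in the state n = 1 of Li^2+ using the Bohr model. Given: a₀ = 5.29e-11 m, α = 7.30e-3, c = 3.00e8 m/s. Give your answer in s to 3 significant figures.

r = n²a₀/Z = 1²·5.29e-11/3 = 1.76e-11 m
v = Zαc/n = 3·0.00730·3.00e8/1 = 6.57e6 m/s
T = 2πr/v = 1.69e-17 s

1.69e-17 s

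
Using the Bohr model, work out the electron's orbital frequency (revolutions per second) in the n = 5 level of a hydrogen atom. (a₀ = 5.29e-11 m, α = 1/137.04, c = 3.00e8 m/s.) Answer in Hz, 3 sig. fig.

r = n²a₀/Z = 1.32e-9 m, v = Zαc/n = 4.38e5 m/s
f = v/(2πr) = 5.27e13 Hz

5.27e13 Hz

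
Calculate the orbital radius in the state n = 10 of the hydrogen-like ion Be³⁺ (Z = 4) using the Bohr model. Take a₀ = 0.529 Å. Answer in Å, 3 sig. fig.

r_n = n²a₀/Z = 10² × 0.529 / 4
    = 100 × 0.529 / 4 = 13.2 Å

13.2 Å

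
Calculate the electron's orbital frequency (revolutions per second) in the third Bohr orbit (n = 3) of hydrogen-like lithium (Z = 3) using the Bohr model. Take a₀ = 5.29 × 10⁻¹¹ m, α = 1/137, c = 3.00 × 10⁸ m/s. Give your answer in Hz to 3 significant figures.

r = n²a₀/Z = 1.59 × 10⁻¹⁰ m, v = Zαc/n = 2.19 × 10⁶ m/s
f = v/(2πr) = 2.20 × 10¹⁵ Hz

2.20 × 10¹⁵ Hz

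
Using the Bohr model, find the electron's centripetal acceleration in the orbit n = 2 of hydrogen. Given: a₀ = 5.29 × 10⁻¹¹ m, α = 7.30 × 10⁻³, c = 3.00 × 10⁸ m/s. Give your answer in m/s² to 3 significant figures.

5.67 × 10²¹ m/s²

r = n²a₀/Z = 2.12 × 10⁻¹⁰ m, v = Zαc/n = 1.09 × 10⁶ m/s
a = v²/r = (1.09 × 10⁶)² / 2.12 × 10⁻¹⁰ = 5.67 × 10²¹ m/s²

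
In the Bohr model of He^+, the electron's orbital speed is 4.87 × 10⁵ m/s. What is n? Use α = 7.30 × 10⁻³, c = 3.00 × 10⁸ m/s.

9

v_n = Zαc/n ⇒ n = Zαc/v = 2 × 0.00730 × 3.00 × 10⁸ / 4.87 × 10⁵ ≈ 8.99
n = 9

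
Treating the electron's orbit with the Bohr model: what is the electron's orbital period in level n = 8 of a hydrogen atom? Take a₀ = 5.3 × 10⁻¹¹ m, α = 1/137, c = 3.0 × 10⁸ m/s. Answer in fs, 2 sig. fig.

r = n²a₀/Z = 8²·5.3 × 10⁻¹¹/1 = 3.4 × 10⁻⁹ m
v = Zαc/n = 1·0.0073·3.0 × 10⁸/8 = 2.7 × 10⁵ m/s
T = 2πr/v = 7.8 × 10⁻¹⁴ s = 78 fs

78 fs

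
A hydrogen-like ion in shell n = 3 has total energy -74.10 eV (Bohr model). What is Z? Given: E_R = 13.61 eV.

E_n = −E_R Z²/n² ⇒ Z² = −E_n n²/E_R = 74.10 × 3² / 13.61 ≈ 49.00
Z = 7

7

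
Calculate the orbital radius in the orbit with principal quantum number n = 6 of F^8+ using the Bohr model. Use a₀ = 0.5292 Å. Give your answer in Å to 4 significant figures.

r_n = n²a₀/Z = 6² × 0.5292 / 9
    = 36 × 0.5292 / 9 = 2.117 Å

2.117 Å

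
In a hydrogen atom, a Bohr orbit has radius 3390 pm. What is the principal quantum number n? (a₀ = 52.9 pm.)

8

r_n = n²a₀/Z ⇒ n² = rZ/a₀ = 3390 × 1 / 52.9 ≈ 64.08
n = 8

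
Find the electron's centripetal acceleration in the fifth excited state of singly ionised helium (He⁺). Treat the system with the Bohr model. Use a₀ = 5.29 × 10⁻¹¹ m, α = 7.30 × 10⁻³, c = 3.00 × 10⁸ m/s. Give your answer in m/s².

5.60 × 10²⁰ m/s²

r = n²a₀/Z = 9.52 × 10⁻¹⁰ m, v = Zαc/n = 7.30 × 10⁵ m/s
a = v²/r = (7.30 × 10⁵)² / 9.52 × 10⁻¹⁰ = 5.60 × 10²⁰ m/s²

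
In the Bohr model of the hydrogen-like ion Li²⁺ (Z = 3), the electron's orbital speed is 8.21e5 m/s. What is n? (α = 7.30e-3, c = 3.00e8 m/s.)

v_n = Zαc/n ⇒ n = Zαc/v = 3 × 0.00730 × 3.00e8 / 8.21e5 ≈ 8.00
n = 8

8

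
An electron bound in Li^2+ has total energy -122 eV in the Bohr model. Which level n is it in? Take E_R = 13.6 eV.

1

E_n = −E_R Z²/n² ⇒ n² = E_R Z²/(−E_n) = 13.6 × 3² / 122 ≈ 1.00
n = 1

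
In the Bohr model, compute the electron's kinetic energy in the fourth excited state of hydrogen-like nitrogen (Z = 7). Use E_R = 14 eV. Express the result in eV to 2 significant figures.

27 eV

For a Coulomb orbit the virial theorem gives K = −E_n.
E_n = −E_R·Z²/n², so K = E_R·Z²/n² = 14 × 7²/5² = 27 eV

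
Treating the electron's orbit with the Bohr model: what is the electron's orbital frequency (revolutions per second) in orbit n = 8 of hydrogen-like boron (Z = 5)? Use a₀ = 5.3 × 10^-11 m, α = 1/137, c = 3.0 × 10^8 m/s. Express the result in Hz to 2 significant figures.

r = n²a₀/Z = 6.8 × 10^-10 m, v = Zαc/n = 1.4 × 10^6 m/s
f = v/(2πr) = 3.2 × 10^14 Hz

3.2 × 10^14 Hz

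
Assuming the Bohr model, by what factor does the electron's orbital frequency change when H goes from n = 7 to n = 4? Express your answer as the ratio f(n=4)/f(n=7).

343/64

f ∝ Z^2 · n^-3; with Z fixed, f ∝ n^-3.
f(n=4)/f(n=7) = (4/7)^-3 = 343/64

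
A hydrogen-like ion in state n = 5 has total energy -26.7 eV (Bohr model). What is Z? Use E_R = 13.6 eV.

7

E_n = −E_R Z²/n² ⇒ Z² = −E_n n²/E_R = 26.7 × 5² / 13.6 ≈ 49.08
Z = 7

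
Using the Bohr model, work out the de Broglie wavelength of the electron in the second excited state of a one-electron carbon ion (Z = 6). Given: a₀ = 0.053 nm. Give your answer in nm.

The Bohr quantisation condition is nλ = 2πr_n.
r_n = n²a₀/Z = 0.080 nm
λ = 2πr_n/n = 2π·0.080/3 = 0.17 nm

0.17 nm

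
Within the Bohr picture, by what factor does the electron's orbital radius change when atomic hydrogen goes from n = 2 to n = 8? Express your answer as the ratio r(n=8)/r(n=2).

r ∝ Z^-1 · n^2; with Z fixed, r ∝ n^2.
r(n=8)/r(n=2) = (8/2)^2 = 16

16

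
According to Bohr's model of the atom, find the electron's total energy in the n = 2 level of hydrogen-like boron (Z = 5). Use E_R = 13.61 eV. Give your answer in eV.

E_n = −E_R·Z²/n² = −13.61 × 5²/2² = -85.06 eV

-85.06 eV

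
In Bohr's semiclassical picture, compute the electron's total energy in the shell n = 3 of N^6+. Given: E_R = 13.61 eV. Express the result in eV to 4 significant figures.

-74.10 eV

E_n = −E_R·Z²/n² = −13.61 × 7²/3² = -74.10 eV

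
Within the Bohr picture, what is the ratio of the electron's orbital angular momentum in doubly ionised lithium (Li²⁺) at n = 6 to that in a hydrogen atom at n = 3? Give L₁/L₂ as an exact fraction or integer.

2

L = nℏ is independent of Z.
L₁/L₂ = n₁/n₂ = 6/3 = 2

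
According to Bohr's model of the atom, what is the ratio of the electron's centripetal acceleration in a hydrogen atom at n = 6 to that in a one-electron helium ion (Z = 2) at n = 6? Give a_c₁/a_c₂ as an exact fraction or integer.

1/8

a_c ∝ Z^3 · n^-4
a_c₁/a_c₂ = (1/2)^3 · (6/6)^-4 = 1/8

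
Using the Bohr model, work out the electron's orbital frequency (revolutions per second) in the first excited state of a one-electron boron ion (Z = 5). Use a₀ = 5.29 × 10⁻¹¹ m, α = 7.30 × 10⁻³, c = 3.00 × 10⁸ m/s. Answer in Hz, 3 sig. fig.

2.06 × 10¹⁶ Hz

r = n²a₀/Z = 4.23 × 10⁻¹¹ m, v = Zαc/n = 5.47 × 10⁶ m/s
f = v/(2πr) = 2.06 × 10¹⁶ Hz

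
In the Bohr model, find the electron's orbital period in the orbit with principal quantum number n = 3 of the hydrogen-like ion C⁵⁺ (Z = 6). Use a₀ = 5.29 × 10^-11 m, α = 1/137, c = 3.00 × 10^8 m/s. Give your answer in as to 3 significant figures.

r = n²a₀/Z = 3²·5.29 × 10^-11/6 = 7.94 × 10^-11 m
v = Zαc/n = 6·0.00730·3.00 × 10^8/3 = 4.38 × 10^6 m/s
T = 2πr/v = 1.14 × 10^-16 s = 114 as

114 as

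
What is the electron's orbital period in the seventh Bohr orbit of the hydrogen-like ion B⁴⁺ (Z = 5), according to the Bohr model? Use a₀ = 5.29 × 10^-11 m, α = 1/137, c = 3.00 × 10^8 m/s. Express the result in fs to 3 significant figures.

2.08 fs

r = n²a₀/Z = 7²·5.29 × 10^-11/5 = 5.18 × 10^-10 m
v = Zαc/n = 5·0.00730·3.00 × 10^8/7 = 1.56 × 10^6 m/s
T = 2πr/v = 2.08 × 10^-15 s = 2.08 fs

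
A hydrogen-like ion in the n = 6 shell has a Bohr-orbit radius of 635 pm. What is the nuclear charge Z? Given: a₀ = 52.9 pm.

r_n = n²a₀/Z ⇒ Z = n²a₀/r = 6² × 52.9 / 635 ≈ 3.00
Z = 3

3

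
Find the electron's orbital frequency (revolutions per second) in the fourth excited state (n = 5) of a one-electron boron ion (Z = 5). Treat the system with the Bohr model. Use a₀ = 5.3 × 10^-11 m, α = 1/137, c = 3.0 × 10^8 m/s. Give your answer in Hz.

r = n²a₀/Z = 2.6 × 10^-10 m, v = Zαc/n = 2.2 × 10^6 m/s
f = v/(2πr) = 1.3 × 10^15 Hz

1.3 × 10^15 Hz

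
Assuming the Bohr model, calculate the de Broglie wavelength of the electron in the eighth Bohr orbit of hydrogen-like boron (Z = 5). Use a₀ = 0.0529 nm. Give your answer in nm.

0.532 nm

The Bohr quantisation condition is nλ = 2πr_n.
r_n = n²a₀/Z = 0.677 nm
λ = 2πr_n/n = 2π·0.677/8 = 0.532 nm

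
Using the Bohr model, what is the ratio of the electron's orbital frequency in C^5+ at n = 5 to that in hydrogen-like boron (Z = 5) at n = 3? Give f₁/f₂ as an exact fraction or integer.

972/3125

f ∝ Z^2 · n^-3
f₁/f₂ = (6/5)^2 · (5/3)^-3 = 972/3125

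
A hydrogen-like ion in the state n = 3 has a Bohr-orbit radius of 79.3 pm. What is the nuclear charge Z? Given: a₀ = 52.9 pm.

r_n = n²a₀/Z ⇒ Z = n²a₀/r = 3² × 52.9 / 79.3 ≈ 6.00
Z = 6

6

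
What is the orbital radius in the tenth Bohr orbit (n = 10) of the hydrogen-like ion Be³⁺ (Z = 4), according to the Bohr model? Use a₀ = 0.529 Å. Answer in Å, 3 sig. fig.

13.2 Å

r_n = n²a₀/Z = 10² × 0.529 / 4
    = 100 × 0.529 / 4 = 13.2 Å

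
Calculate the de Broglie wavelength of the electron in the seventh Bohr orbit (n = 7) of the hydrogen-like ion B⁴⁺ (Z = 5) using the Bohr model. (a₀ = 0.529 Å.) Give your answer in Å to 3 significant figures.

The Bohr quantisation condition is nλ = 2πr_n.
r_n = n²a₀/Z = 5.18 Å
λ = 2πr_n/n = 2π·5.18/7 = 4.65 Å

4.65 Å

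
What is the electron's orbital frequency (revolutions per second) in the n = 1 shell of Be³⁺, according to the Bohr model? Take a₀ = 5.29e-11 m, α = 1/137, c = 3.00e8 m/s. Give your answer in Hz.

1.05e17 Hz

r = n²a₀/Z = 1.32e-11 m, v = Zαc/n = 8.76e6 m/s
f = v/(2πr) = 1.05e17 Hz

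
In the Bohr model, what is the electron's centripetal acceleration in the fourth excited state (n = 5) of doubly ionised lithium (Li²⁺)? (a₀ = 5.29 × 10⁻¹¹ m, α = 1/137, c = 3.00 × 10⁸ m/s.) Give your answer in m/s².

3.92 × 10²¹ m/s²

r = n²a₀/Z = 4.41 × 10⁻¹⁰ m, v = Zαc/n = 1.31 × 10⁶ m/s
a = v²/r = (1.31 × 10⁶)² / 4.41 × 10⁻¹⁰ = 3.92 × 10²¹ m/s²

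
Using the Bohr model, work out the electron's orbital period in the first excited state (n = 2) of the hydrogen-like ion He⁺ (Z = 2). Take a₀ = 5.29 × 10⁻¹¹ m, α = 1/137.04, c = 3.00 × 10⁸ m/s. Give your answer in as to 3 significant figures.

r = n²a₀/Z = 2²·5.29 × 10⁻¹¹/2 = 1.06 × 10⁻¹⁰ m
v = Zαc/n = 2·0.00730·3.00 × 10⁸/2 = 2.19 × 10⁶ m/s
T = 2πr/v = 3.04 × 10⁻¹⁶ s = 304 as

304 as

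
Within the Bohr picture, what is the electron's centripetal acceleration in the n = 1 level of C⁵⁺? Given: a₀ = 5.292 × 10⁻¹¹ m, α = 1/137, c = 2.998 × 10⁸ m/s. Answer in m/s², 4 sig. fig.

1.955 × 10²⁵ m/s²

r = n²a₀/Z = 8.820 × 10⁻¹² m, v = Zαc/n = 1.313 × 10⁷ m/s
a = v²/r = (1.313 × 10⁷)² / 8.820 × 10⁻¹² = 1.955 × 10²⁵ m/s²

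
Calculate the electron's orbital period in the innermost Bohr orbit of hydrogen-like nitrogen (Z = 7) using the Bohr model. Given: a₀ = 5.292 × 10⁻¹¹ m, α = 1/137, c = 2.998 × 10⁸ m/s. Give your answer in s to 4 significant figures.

3.101 × 10⁻¹⁸ s

r = n²a₀/Z = 1²·5.292 × 10⁻¹¹/7 = 7.560 × 10⁻¹² m
v = Zαc/n = 7·0.007299·2.998 × 10⁸/1 = 1.532 × 10⁷ m/s
T = 2πr/v = 3.101 × 10⁻¹⁸ s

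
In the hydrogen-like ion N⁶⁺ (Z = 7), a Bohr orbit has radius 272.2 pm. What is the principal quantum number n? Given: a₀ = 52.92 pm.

r_n = n²a₀/Z ⇒ n² = rZ/a₀ = 272.2 × 7 / 52.92 ≈ 36.01
n = 6

6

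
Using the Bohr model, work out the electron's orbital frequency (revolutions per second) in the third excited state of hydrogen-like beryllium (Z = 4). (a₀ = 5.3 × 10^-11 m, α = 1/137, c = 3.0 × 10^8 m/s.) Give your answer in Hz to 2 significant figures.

r = n²a₀/Z = 2.1 × 10^-10 m, v = Zαc/n = 2.2 × 10^6 m/s
f = v/(2πr) = 1.6 × 10^15 Hz

1.6 × 10^15 Hz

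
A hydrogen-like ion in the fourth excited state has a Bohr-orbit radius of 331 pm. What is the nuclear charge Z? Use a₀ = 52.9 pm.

4

r_n = n²a₀/Z ⇒ Z = n²a₀/r = 5² × 52.9 / 331 ≈ 4.00
Z = 4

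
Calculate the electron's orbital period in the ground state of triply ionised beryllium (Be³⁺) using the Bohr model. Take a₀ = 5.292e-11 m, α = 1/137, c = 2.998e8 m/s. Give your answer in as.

9.497 as

r = n²a₀/Z = 1²·5.292e-11/4 = 1.323e-11 m
v = Zαc/n = 4·0.007299·2.998e8/1 = 8.753e6 m/s
T = 2πr/v = 9.497e-18 s = 9.497 as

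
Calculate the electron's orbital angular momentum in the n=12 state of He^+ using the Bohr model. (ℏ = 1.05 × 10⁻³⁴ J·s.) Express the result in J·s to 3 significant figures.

1.26 × 10⁻³³ J·s

L_n = nℏ = 12 × 1.05 × 10⁻³⁴ = 1.26 × 10⁻³³ J·s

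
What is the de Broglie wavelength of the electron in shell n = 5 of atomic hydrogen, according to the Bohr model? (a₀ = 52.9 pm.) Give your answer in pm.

The Bohr quantisation condition is nλ = 2πr_n.
r_n = n²a₀/Z = 1320 pm
λ = 2πr_n/n = 2π·1320/5 = 1660 pm

1660 pm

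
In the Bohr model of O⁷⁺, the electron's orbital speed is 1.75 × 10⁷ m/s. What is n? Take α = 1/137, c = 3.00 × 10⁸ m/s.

1

v_n = Zαc/n ⇒ n = Zαc/v = 8 × 0.00730 × 3.00 × 10⁸ / 1.75 × 10⁷ ≈ 1.00
n = 1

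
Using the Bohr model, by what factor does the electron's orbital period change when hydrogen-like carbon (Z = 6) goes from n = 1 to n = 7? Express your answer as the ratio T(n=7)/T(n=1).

343

T ∝ Z^-2 · n^3; with Z fixed, T ∝ n^3.
T(n=7)/T(n=1) = (7/1)^3 = 343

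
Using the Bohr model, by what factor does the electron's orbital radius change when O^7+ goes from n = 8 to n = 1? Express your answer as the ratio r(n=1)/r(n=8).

1/64

r ∝ Z^-1 · n^2; with Z fixed, r ∝ n^2.
r(n=1)/r(n=8) = (1/8)^2 = 1/64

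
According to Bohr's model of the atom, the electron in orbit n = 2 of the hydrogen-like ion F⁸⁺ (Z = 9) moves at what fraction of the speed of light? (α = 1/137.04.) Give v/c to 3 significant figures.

0.0328

v_n = Zαc/n, so v/c = Zα/n = 9 × 0.00730 / 2 = 0.0328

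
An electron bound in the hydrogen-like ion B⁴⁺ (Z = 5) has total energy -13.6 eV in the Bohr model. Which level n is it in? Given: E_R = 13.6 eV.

5

E_n = −E_R Z²/n² ⇒ n² = E_R Z²/(−E_n) = 13.6 × 5² / 13.6 ≈ 25.00
n = 5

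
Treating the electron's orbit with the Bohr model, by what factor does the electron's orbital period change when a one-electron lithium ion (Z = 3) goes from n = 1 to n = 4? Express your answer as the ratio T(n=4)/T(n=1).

T ∝ Z^-2 · n^3; with Z fixed, T ∝ n^3.
T(n=4)/T(n=1) = (4/1)^3 = 64

64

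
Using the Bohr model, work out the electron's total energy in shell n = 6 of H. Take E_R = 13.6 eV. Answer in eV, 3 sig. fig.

-0.378 eV

E_n = −E_R·Z²/n² = −13.6 × 1²/6² = -0.378 eV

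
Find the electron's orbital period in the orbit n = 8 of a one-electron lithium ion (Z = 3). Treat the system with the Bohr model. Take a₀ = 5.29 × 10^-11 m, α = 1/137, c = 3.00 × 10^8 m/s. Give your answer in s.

8.63 × 10^-15 s

r = n²a₀/Z = 8²·5.29 × 10^-11/3 = 1.13 × 10^-9 m
v = Zαc/n = 3·0.00730·3.00 × 10^8/8 = 8.21 × 10^5 m/s
T = 2πr/v = 8.63 × 10^-15 s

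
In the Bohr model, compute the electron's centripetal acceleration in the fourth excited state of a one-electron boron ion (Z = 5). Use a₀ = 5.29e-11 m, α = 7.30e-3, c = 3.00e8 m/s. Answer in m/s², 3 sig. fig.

r = n²a₀/Z = 2.64e-10 m, v = Zαc/n = 2.19e6 m/s
a = v²/r = (2.19e6)² / 2.64e-10 = 1.81e22 m/s²

1.81e22 m/s²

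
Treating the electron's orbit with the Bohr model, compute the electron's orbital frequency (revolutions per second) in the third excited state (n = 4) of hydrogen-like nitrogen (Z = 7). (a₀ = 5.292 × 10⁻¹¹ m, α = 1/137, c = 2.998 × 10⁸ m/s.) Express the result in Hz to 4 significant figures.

5.039 × 10¹⁵ Hz

r = n²a₀/Z = 1.210 × 10⁻¹⁰ m, v = Zαc/n = 3.830 × 10⁶ m/s
f = v/(2πr) = 5.039 × 10¹⁵ Hz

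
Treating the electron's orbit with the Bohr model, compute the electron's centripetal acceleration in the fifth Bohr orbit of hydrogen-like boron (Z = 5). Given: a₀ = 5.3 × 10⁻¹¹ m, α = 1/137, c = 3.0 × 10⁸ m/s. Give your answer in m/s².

r = n²a₀/Z = 2.6 × 10⁻¹⁰ m, v = Zαc/n = 2.2 × 10⁶ m/s
a = v²/r = (2.2 × 10⁶)² / 2.6 × 10⁻¹⁰ = 1.8 × 10²² m/s²

1.8 × 10²² m/s²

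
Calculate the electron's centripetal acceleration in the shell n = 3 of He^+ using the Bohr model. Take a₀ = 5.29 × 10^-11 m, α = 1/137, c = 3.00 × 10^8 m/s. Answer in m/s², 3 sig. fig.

r = n²a₀/Z = 2.38 × 10^-10 m, v = Zαc/n = 1.46 × 10^6 m/s
a = v²/r = (1.46 × 10^6)² / 2.38 × 10^-10 = 8.95 × 10^21 m/s²

8.95 × 10^21 m/s²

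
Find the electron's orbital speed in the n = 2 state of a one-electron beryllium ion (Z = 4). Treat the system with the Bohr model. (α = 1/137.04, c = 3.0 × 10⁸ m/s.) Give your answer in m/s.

4.4 × 10⁶ m/s

v_n = Zαc/n = 4 × 0.0073 × 3.0 × 10⁸ / 2
    = 4.4 × 10⁶ m/s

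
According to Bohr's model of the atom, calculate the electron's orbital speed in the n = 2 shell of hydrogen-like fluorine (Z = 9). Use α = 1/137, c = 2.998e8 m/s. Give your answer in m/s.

9.847e6 m/s

v_n = Zαc/n = 9 × 0.007299 × 2.998e8 / 2
    = 9.847e6 m/s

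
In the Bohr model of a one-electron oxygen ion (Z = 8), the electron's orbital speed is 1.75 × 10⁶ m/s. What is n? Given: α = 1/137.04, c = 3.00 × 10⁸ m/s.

v_n = Zαc/n ⇒ n = Zαc/v = 8 × 0.00730 × 3.00 × 10⁸ / 1.75 × 10⁶ ≈ 10.01
n = 10

10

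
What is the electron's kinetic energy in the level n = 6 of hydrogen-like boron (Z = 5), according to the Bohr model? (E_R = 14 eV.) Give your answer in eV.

9.7 eV

For a Coulomb orbit the virial theorem gives K = −E_n.
E_n = −E_R·Z²/n², so K = E_R·Z²/n² = 14 × 5²/6² = 9.7 eV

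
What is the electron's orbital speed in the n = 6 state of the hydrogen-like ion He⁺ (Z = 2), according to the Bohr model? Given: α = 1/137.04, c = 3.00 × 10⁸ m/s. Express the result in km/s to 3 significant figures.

730 km/s

v_n = Zαc/n = 2 × 0.00730 × 3.00 × 10⁸ / 6
    = 730 km/s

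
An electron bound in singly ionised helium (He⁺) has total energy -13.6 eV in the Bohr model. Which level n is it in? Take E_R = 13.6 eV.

2

E_n = −E_R Z²/n² ⇒ n² = E_R Z²/(−E_n) = 13.6 × 2² / 13.6 ≈ 4.00
n = 2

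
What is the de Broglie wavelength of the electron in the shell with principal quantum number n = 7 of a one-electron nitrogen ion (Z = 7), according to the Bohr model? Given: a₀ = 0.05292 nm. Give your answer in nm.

The Bohr quantisation condition is nλ = 2πr_n.
r_n = n²a₀/Z = 0.3704 nm
λ = 2πr_n/n = 2π·0.3704/7 = 0.3325 nm

0.3325 nm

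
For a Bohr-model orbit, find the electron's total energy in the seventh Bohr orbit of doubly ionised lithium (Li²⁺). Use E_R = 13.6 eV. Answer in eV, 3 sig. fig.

E_n = −E_R·Z²/n² = −13.6 × 3²/7² = -2.50 eV

-2.50 eV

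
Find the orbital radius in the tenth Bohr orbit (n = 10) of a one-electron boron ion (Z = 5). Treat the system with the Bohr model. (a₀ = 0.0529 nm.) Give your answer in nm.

1.06 nm

r_n = n²a₀/Z = 10² × 0.0529 / 5
    = 100 × 0.0529 / 5 = 1.06 nm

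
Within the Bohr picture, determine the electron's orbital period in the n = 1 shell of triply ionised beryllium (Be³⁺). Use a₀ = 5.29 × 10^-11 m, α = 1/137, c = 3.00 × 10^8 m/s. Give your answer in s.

9.49 × 10^-18 s

r = n²a₀/Z = 1²·5.29 × 10^-11/4 = 1.32 × 10^-11 m
v = Zαc/n = 4·0.00730·3.00 × 10^8/1 = 8.76 × 10^6 m/s
T = 2πr/v = 9.49 × 10^-18 s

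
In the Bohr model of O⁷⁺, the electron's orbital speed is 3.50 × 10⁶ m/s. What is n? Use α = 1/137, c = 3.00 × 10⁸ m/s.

5

v_n = Zαc/n ⇒ n = Zαc/v = 8 × 0.00730 × 3.00 × 10⁸ / 3.50 × 10⁶ ≈ 5.01
n = 5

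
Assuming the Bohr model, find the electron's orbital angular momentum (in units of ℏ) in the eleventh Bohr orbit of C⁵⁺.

11

L_n = nℏ, so L/ℏ = n = 11.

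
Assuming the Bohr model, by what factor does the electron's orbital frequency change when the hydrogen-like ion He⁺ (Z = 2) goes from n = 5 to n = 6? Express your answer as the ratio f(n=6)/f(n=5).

125/216

f ∝ Z^2 · n^-3; with Z fixed, f ∝ n^-3.
f(n=6)/f(n=5) = (6/5)^-3 = 125/216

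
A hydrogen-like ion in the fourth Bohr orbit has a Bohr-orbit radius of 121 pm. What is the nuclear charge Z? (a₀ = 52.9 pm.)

r_n = n²a₀/Z ⇒ Z = n²a₀/r = 4² × 52.9 / 121 ≈ 7.00
Z = 7

7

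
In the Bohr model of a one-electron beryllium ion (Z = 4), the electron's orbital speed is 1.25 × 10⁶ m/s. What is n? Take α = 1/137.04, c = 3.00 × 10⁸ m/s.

7

v_n = Zαc/n ⇒ n = Zαc/v = 4 × 0.00730 × 3.00 × 10⁸ / 1.25 × 10⁶ ≈ 7.01
n = 7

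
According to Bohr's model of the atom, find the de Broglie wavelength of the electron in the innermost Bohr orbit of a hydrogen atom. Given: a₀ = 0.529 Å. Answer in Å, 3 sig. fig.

The Bohr quantisation condition is nλ = 2πr_n.
r_n = n²a₀/Z = 0.529 Å
λ = 2πr_n/n = 2π·0.529/1 = 3.32 Å

3.32 Å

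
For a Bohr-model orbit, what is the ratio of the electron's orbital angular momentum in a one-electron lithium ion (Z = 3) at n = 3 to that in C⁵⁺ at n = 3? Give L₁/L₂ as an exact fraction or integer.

1

L = nℏ is independent of Z.
L₁/L₂ = n₁/n₂ = 3/3 = 1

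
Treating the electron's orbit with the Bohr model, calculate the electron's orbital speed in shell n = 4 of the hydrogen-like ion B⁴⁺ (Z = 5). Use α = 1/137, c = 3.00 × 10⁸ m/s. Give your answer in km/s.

v_n = Zαc/n = 5 × 0.00730 × 3.00 × 10⁸ / 4
    = 2740 km/s

2740 km/s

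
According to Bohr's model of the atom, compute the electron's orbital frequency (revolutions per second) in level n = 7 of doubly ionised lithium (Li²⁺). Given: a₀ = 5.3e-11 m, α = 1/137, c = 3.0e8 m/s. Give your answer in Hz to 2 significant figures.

1.7e14 Hz

r = n²a₀/Z = 8.7e-10 m, v = Zαc/n = 9.4e5 m/s
f = v/(2πr) = 1.7e14 Hz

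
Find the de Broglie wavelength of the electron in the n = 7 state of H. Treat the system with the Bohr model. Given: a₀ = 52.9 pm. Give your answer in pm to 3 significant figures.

2330 pm

The Bohr quantisation condition is nλ = 2πr_n.
r_n = n²a₀/Z = 2590 pm
λ = 2πr_n/n = 2π·2590/7 = 2330 pm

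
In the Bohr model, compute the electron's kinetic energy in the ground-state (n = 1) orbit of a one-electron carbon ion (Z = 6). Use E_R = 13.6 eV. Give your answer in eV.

490 eV

For a Coulomb orbit the virial theorem gives K = −E_n.
E_n = −E_R·Z²/n², so K = E_R·Z²/n² = 13.6 × 6²/1² = 490 eV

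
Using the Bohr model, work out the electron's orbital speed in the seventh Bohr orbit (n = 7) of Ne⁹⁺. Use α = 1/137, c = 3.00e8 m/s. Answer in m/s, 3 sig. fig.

3.13e6 m/s

v_n = Zαc/n = 10 × 0.00730 × 3.00e8 / 7
    = 3.13e6 m/s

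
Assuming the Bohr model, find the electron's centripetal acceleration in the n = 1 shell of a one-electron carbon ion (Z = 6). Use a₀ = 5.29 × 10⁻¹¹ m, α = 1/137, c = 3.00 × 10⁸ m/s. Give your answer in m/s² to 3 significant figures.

r = n²a₀/Z = 8.82 × 10⁻¹² m, v = Zαc/n = 1.31 × 10⁷ m/s
a = v²/r = (1.31 × 10⁷)² / 8.82 × 10⁻¹² = 1.96 × 10²⁵ m/s²

1.96 × 10²⁵ m/s²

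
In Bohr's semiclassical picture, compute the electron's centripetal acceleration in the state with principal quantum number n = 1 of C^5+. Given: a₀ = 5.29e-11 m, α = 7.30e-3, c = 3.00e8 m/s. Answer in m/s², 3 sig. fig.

1.96e25 m/s²

r = n²a₀/Z = 8.82e-12 m, v = Zαc/n = 1.31e7 m/s
a = v²/r = (1.31e7)² / 8.82e-12 = 1.96e25 m/s²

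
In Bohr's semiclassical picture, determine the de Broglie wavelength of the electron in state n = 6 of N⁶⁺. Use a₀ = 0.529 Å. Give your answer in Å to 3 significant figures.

2.85 Å

The Bohr quantisation condition is nλ = 2πr_n.
r_n = n²a₀/Z = 2.72 Å
λ = 2πr_n/n = 2π·2.72/6 = 2.85 Å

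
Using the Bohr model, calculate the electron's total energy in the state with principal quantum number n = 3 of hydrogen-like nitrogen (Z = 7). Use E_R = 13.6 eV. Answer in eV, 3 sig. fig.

E_n = −E_R·Z²/n² = −13.6 × 7²/3² = -74.0 eV

-74.0 eV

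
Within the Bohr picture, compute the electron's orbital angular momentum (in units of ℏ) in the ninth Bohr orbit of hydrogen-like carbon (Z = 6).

L_n = nℏ, so L/ℏ = n = 9.

9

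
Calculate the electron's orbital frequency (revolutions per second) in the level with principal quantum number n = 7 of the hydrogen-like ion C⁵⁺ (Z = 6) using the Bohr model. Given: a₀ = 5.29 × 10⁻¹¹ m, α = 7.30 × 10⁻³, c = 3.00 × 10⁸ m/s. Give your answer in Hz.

6.92 × 10¹⁴ Hz

r = n²a₀/Z = 4.32 × 10⁻¹⁰ m, v = Zαc/n = 1.88 × 10⁶ m/s
f = v/(2πr) = 6.92 × 10¹⁴ Hz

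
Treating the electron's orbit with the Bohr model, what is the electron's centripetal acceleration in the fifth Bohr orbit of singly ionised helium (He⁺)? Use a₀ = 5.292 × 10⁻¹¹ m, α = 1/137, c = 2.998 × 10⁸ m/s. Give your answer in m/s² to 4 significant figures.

r = n²a₀/Z = 6.615 × 10⁻¹⁰ m, v = Zαc/n = 8.753 × 10⁵ m/s
a = v²/r = (8.753 × 10⁵)² / 6.615 × 10⁻¹⁰ = 1.158 × 10²¹ m/s²

1.158 × 10²¹ m/s²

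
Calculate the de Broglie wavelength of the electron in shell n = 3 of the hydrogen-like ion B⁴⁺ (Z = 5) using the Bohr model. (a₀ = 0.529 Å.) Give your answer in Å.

1.99 Å

The Bohr quantisation condition is nλ = 2πr_n.
r_n = n²a₀/Z = 0.952 Å
λ = 2πr_n/n = 2π·0.952/3 = 1.99 Å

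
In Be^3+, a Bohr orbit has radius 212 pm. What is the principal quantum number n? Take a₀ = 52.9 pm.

r_n = n²a₀/Z ⇒ n² = rZ/a₀ = 212 × 4 / 52.9 ≈ 16.03
n = 4

4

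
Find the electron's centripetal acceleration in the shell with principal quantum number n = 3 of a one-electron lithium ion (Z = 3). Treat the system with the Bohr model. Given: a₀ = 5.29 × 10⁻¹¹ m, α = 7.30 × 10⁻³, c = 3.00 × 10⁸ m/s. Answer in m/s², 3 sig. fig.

r = n²a₀/Z = 1.59 × 10⁻¹⁰ m, v = Zαc/n = 2.19 × 10⁶ m/s
a = v²/r = (2.19 × 10⁶)² / 1.59 × 10⁻¹⁰ = 3.02 × 10²² m/s²

3.02 × 10²² m/s²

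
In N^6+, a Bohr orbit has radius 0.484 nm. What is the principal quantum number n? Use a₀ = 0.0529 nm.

8

r_n = n²a₀/Z ⇒ n² = rZ/a₀ = 0.484 × 7 / 0.0529 ≈ 64.05
n = 8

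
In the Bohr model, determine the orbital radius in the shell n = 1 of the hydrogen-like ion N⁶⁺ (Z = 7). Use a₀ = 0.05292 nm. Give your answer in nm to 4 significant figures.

0.007560 nm

r_n = n²a₀/Z = 1² × 0.05292 / 7
    = 1 × 0.05292 / 7 = 0.007560 nm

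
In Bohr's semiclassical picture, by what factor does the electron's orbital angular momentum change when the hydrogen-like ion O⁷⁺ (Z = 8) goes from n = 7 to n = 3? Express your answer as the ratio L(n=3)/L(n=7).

3/7

L = nℏ depends only on n, so L ∝ n.
L(n=3)/L(n=7) = (3/7)^1 = 3/7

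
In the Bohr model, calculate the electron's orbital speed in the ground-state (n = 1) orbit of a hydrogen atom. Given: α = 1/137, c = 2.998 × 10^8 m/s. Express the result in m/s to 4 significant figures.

v_n = Zαc/n = 1 × 0.007299 × 2.998 × 10^8 / 1
    = 2.188 × 10^6 m/s

2.188 × 10^6 m/s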